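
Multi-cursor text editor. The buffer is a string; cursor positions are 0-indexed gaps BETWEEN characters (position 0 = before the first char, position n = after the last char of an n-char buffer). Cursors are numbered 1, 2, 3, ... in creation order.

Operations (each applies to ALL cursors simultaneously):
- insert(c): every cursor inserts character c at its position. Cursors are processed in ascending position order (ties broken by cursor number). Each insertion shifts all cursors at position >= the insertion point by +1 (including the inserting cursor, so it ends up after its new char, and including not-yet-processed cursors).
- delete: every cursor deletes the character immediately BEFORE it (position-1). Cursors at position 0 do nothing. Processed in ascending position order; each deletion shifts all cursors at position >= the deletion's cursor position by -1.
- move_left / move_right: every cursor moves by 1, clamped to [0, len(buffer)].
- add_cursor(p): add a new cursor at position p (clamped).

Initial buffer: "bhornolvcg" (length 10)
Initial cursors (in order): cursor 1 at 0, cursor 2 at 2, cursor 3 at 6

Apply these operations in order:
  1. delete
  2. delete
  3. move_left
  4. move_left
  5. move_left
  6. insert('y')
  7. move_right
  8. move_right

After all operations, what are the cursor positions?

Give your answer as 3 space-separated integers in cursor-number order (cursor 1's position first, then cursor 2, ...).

After op 1 (delete): buffer="bornlvcg" (len 8), cursors c1@0 c2@1 c3@4, authorship ........
After op 2 (delete): buffer="orlvcg" (len 6), cursors c1@0 c2@0 c3@2, authorship ......
After op 3 (move_left): buffer="orlvcg" (len 6), cursors c1@0 c2@0 c3@1, authorship ......
After op 4 (move_left): buffer="orlvcg" (len 6), cursors c1@0 c2@0 c3@0, authorship ......
After op 5 (move_left): buffer="orlvcg" (len 6), cursors c1@0 c2@0 c3@0, authorship ......
After op 6 (insert('y')): buffer="yyyorlvcg" (len 9), cursors c1@3 c2@3 c3@3, authorship 123......
After op 7 (move_right): buffer="yyyorlvcg" (len 9), cursors c1@4 c2@4 c3@4, authorship 123......
After op 8 (move_right): buffer="yyyorlvcg" (len 9), cursors c1@5 c2@5 c3@5, authorship 123......

Answer: 5 5 5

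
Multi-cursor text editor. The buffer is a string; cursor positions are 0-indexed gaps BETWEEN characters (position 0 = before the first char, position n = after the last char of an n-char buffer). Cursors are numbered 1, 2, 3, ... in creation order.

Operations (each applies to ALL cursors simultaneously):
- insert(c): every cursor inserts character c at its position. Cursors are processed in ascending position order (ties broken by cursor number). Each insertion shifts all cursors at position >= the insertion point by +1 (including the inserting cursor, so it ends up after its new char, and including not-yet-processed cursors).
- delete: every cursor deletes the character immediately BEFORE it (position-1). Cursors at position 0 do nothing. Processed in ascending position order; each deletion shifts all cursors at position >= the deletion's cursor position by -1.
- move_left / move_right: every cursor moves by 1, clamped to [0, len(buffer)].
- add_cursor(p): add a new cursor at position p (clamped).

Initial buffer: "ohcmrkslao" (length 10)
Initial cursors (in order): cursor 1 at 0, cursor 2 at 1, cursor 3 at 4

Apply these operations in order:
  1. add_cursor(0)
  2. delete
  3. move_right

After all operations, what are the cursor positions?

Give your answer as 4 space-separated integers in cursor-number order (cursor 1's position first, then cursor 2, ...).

Answer: 1 1 3 1

Derivation:
After op 1 (add_cursor(0)): buffer="ohcmrkslao" (len 10), cursors c1@0 c4@0 c2@1 c3@4, authorship ..........
After op 2 (delete): buffer="hcrkslao" (len 8), cursors c1@0 c2@0 c4@0 c3@2, authorship ........
After op 3 (move_right): buffer="hcrkslao" (len 8), cursors c1@1 c2@1 c4@1 c3@3, authorship ........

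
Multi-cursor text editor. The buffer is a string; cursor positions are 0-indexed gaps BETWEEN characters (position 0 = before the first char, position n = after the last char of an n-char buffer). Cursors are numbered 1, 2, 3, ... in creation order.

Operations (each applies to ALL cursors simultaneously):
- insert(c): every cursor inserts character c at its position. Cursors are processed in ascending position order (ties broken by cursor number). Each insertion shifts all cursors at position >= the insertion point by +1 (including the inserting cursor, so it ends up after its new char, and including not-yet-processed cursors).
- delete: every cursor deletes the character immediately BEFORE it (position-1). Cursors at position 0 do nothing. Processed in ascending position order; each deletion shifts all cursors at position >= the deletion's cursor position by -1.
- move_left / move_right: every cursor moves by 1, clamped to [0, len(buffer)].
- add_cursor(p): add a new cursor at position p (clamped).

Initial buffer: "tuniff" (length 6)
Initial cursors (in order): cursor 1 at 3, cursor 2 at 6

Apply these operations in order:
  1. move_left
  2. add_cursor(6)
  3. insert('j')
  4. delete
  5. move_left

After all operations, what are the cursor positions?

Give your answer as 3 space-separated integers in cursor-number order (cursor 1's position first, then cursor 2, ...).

After op 1 (move_left): buffer="tuniff" (len 6), cursors c1@2 c2@5, authorship ......
After op 2 (add_cursor(6)): buffer="tuniff" (len 6), cursors c1@2 c2@5 c3@6, authorship ......
After op 3 (insert('j')): buffer="tujnifjfj" (len 9), cursors c1@3 c2@7 c3@9, authorship ..1...2.3
After op 4 (delete): buffer="tuniff" (len 6), cursors c1@2 c2@5 c3@6, authorship ......
After op 5 (move_left): buffer="tuniff" (len 6), cursors c1@1 c2@4 c3@5, authorship ......

Answer: 1 4 5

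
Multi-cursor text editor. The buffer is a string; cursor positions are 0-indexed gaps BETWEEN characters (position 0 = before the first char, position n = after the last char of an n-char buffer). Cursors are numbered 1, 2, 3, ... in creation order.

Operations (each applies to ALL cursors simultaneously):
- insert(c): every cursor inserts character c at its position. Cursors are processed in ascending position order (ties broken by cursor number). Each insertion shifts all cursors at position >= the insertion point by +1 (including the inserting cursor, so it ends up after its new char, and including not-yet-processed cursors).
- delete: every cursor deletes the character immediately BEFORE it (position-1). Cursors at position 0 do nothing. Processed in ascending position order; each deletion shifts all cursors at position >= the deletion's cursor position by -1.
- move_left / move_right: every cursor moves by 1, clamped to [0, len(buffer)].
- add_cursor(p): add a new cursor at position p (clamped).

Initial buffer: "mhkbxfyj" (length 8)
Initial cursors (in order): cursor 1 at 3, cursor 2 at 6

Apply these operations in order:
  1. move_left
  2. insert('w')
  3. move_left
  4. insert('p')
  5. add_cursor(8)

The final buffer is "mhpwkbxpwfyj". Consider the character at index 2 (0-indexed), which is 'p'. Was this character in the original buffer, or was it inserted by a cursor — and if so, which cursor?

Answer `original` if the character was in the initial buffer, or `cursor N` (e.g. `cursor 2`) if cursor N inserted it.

After op 1 (move_left): buffer="mhkbxfyj" (len 8), cursors c1@2 c2@5, authorship ........
After op 2 (insert('w')): buffer="mhwkbxwfyj" (len 10), cursors c1@3 c2@7, authorship ..1...2...
After op 3 (move_left): buffer="mhwkbxwfyj" (len 10), cursors c1@2 c2@6, authorship ..1...2...
After op 4 (insert('p')): buffer="mhpwkbxpwfyj" (len 12), cursors c1@3 c2@8, authorship ..11...22...
After op 5 (add_cursor(8)): buffer="mhpwkbxpwfyj" (len 12), cursors c1@3 c2@8 c3@8, authorship ..11...22...
Authorship (.=original, N=cursor N): . . 1 1 . . . 2 2 . . .
Index 2: author = 1

Answer: cursor 1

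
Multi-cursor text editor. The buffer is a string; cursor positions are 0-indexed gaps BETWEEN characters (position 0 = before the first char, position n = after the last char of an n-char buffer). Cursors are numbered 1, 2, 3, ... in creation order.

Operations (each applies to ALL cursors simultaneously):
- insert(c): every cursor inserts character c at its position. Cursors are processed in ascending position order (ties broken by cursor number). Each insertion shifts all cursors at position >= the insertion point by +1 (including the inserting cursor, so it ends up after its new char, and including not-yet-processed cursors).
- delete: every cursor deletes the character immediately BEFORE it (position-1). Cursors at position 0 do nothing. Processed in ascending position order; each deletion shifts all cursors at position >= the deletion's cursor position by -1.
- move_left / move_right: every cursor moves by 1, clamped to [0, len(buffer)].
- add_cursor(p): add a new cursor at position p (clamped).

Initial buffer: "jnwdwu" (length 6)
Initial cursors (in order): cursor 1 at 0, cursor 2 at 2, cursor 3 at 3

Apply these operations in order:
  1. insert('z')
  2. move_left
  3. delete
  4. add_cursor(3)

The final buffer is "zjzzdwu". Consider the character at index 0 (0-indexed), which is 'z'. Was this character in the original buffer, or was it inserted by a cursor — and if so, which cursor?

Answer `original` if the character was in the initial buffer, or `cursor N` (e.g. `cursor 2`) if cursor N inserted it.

Answer: cursor 1

Derivation:
After op 1 (insert('z')): buffer="zjnzwzdwu" (len 9), cursors c1@1 c2@4 c3@6, authorship 1..2.3...
After op 2 (move_left): buffer="zjnzwzdwu" (len 9), cursors c1@0 c2@3 c3@5, authorship 1..2.3...
After op 3 (delete): buffer="zjzzdwu" (len 7), cursors c1@0 c2@2 c3@3, authorship 1.23...
After op 4 (add_cursor(3)): buffer="zjzzdwu" (len 7), cursors c1@0 c2@2 c3@3 c4@3, authorship 1.23...
Authorship (.=original, N=cursor N): 1 . 2 3 . . .
Index 0: author = 1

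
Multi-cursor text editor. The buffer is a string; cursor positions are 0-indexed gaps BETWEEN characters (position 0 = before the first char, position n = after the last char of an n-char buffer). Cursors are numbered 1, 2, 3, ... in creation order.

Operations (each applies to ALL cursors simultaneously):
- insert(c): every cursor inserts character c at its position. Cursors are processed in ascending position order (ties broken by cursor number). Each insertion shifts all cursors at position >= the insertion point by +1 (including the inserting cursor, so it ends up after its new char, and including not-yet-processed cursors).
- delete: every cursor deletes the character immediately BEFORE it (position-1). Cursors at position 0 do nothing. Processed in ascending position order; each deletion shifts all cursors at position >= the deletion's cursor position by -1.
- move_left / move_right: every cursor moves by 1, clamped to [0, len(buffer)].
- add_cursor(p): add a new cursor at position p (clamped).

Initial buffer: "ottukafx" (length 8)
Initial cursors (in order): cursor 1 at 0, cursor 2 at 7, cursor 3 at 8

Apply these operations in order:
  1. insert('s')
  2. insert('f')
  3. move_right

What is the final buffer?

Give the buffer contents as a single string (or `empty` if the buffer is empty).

Answer: sfottukafsfxsf

Derivation:
After op 1 (insert('s')): buffer="sottukafsxs" (len 11), cursors c1@1 c2@9 c3@11, authorship 1.......2.3
After op 2 (insert('f')): buffer="sfottukafsfxsf" (len 14), cursors c1@2 c2@11 c3@14, authorship 11.......22.33
After op 3 (move_right): buffer="sfottukafsfxsf" (len 14), cursors c1@3 c2@12 c3@14, authorship 11.......22.33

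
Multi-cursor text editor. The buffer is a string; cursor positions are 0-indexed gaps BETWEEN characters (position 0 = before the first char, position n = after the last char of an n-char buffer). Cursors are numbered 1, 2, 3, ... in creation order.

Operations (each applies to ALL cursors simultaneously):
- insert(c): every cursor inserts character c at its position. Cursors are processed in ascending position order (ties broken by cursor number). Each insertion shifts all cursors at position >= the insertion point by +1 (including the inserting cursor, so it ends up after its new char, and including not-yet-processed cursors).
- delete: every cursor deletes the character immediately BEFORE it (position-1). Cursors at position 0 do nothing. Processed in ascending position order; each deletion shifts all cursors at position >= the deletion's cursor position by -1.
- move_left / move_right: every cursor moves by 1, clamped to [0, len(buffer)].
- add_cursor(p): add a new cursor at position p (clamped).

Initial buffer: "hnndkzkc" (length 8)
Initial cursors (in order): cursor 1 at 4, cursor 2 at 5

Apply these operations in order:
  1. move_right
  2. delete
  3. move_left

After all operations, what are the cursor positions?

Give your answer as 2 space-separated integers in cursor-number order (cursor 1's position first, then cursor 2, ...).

Answer: 3 3

Derivation:
After op 1 (move_right): buffer="hnndkzkc" (len 8), cursors c1@5 c2@6, authorship ........
After op 2 (delete): buffer="hnndkc" (len 6), cursors c1@4 c2@4, authorship ......
After op 3 (move_left): buffer="hnndkc" (len 6), cursors c1@3 c2@3, authorship ......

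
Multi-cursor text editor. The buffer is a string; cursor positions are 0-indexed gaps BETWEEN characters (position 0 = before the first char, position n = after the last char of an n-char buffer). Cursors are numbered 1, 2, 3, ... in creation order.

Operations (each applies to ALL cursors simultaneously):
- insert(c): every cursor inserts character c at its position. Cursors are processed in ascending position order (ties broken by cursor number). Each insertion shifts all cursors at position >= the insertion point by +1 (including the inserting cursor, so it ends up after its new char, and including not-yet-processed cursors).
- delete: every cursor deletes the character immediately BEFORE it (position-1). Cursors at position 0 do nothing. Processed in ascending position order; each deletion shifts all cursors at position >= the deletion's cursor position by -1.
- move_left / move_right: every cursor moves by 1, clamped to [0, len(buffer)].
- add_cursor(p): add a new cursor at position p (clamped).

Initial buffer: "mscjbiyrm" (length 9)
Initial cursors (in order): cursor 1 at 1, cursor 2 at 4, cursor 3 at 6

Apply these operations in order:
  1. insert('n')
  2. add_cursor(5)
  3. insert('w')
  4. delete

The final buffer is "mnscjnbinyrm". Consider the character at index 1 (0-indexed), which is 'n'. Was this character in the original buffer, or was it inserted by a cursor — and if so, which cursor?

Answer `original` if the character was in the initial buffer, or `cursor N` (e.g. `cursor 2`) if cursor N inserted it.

After op 1 (insert('n')): buffer="mnscjnbinyrm" (len 12), cursors c1@2 c2@6 c3@9, authorship .1...2..3...
After op 2 (add_cursor(5)): buffer="mnscjnbinyrm" (len 12), cursors c1@2 c4@5 c2@6 c3@9, authorship .1...2..3...
After op 3 (insert('w')): buffer="mnwscjwnwbinwyrm" (len 16), cursors c1@3 c4@7 c2@9 c3@13, authorship .11...422..33...
After op 4 (delete): buffer="mnscjnbinyrm" (len 12), cursors c1@2 c4@5 c2@6 c3@9, authorship .1...2..3...
Authorship (.=original, N=cursor N): . 1 . . . 2 . . 3 . . .
Index 1: author = 1

Answer: cursor 1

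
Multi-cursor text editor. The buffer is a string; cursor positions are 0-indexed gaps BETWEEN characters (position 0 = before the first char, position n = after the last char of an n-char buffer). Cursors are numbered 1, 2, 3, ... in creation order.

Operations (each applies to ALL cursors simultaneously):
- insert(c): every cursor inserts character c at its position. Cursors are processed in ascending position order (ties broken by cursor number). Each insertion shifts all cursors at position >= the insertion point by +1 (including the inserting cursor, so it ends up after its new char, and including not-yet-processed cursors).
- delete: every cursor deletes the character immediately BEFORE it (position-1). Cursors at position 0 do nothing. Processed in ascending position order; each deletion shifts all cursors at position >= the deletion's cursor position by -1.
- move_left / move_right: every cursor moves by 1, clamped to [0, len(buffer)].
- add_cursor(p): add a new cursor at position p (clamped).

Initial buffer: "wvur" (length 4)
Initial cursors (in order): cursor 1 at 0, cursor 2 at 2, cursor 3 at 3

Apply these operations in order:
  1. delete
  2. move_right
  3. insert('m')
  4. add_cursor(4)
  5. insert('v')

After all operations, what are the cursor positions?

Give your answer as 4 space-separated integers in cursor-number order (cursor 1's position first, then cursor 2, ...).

After op 1 (delete): buffer="wr" (len 2), cursors c1@0 c2@1 c3@1, authorship ..
After op 2 (move_right): buffer="wr" (len 2), cursors c1@1 c2@2 c3@2, authorship ..
After op 3 (insert('m')): buffer="wmrmm" (len 5), cursors c1@2 c2@5 c3@5, authorship .1.23
After op 4 (add_cursor(4)): buffer="wmrmm" (len 5), cursors c1@2 c4@4 c2@5 c3@5, authorship .1.23
After op 5 (insert('v')): buffer="wmvrmvmvv" (len 9), cursors c1@3 c4@6 c2@9 c3@9, authorship .11.24323

Answer: 3 9 9 6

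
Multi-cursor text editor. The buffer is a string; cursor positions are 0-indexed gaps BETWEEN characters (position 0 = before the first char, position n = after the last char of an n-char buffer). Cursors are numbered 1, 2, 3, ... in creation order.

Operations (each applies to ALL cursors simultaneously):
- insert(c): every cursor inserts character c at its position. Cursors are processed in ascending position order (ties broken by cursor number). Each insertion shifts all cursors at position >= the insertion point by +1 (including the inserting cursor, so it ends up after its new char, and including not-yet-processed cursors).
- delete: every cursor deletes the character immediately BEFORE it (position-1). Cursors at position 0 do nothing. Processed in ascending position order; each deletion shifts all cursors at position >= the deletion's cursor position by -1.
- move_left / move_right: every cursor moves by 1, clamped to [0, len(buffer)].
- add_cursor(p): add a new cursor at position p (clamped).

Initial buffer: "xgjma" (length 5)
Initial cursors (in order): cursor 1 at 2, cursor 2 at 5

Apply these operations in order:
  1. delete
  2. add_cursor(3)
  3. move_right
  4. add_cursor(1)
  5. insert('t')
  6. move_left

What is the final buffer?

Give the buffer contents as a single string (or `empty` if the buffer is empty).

Answer: xtjtmtt

Derivation:
After op 1 (delete): buffer="xjm" (len 3), cursors c1@1 c2@3, authorship ...
After op 2 (add_cursor(3)): buffer="xjm" (len 3), cursors c1@1 c2@3 c3@3, authorship ...
After op 3 (move_right): buffer="xjm" (len 3), cursors c1@2 c2@3 c3@3, authorship ...
After op 4 (add_cursor(1)): buffer="xjm" (len 3), cursors c4@1 c1@2 c2@3 c3@3, authorship ...
After op 5 (insert('t')): buffer="xtjtmtt" (len 7), cursors c4@2 c1@4 c2@7 c3@7, authorship .4.1.23
After op 6 (move_left): buffer="xtjtmtt" (len 7), cursors c4@1 c1@3 c2@6 c3@6, authorship .4.1.23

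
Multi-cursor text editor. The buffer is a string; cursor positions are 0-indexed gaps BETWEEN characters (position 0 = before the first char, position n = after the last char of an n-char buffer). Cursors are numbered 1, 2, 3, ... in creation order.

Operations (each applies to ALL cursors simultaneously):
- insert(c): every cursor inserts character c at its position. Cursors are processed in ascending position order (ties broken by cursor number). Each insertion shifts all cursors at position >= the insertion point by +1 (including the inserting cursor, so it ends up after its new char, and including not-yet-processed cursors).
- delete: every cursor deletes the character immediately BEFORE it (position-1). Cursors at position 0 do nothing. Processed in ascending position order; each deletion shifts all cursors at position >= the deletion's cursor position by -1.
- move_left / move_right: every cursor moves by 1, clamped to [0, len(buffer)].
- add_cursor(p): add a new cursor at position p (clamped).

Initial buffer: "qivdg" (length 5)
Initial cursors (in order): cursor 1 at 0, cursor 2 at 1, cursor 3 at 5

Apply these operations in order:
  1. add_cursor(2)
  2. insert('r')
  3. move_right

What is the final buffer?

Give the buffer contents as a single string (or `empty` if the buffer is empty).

Answer: rqrirvdgr

Derivation:
After op 1 (add_cursor(2)): buffer="qivdg" (len 5), cursors c1@0 c2@1 c4@2 c3@5, authorship .....
After op 2 (insert('r')): buffer="rqrirvdgr" (len 9), cursors c1@1 c2@3 c4@5 c3@9, authorship 1.2.4...3
After op 3 (move_right): buffer="rqrirvdgr" (len 9), cursors c1@2 c2@4 c4@6 c3@9, authorship 1.2.4...3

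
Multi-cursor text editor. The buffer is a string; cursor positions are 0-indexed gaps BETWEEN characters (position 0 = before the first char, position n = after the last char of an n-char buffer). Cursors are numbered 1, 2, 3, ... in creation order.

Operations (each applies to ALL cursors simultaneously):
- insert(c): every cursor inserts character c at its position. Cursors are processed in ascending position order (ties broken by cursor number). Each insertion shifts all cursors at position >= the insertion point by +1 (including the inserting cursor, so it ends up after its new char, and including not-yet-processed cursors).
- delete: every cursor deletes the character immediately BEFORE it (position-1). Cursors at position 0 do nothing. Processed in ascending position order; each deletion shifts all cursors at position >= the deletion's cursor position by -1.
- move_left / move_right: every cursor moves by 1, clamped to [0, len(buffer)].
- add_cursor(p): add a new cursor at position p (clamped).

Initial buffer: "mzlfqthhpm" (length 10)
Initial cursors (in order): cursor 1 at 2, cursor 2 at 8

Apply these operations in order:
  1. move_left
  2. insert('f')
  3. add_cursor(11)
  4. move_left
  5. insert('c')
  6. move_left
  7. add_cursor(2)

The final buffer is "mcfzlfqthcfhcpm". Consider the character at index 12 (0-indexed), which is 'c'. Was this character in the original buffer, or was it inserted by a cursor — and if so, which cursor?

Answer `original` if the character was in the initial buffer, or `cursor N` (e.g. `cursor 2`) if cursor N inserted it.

Answer: cursor 3

Derivation:
After op 1 (move_left): buffer="mzlfqthhpm" (len 10), cursors c1@1 c2@7, authorship ..........
After op 2 (insert('f')): buffer="mfzlfqthfhpm" (len 12), cursors c1@2 c2@9, authorship .1......2...
After op 3 (add_cursor(11)): buffer="mfzlfqthfhpm" (len 12), cursors c1@2 c2@9 c3@11, authorship .1......2...
After op 4 (move_left): buffer="mfzlfqthfhpm" (len 12), cursors c1@1 c2@8 c3@10, authorship .1......2...
After op 5 (insert('c')): buffer="mcfzlfqthcfhcpm" (len 15), cursors c1@2 c2@10 c3@13, authorship .11......22.3..
After op 6 (move_left): buffer="mcfzlfqthcfhcpm" (len 15), cursors c1@1 c2@9 c3@12, authorship .11......22.3..
After op 7 (add_cursor(2)): buffer="mcfzlfqthcfhcpm" (len 15), cursors c1@1 c4@2 c2@9 c3@12, authorship .11......22.3..
Authorship (.=original, N=cursor N): . 1 1 . . . . . . 2 2 . 3 . .
Index 12: author = 3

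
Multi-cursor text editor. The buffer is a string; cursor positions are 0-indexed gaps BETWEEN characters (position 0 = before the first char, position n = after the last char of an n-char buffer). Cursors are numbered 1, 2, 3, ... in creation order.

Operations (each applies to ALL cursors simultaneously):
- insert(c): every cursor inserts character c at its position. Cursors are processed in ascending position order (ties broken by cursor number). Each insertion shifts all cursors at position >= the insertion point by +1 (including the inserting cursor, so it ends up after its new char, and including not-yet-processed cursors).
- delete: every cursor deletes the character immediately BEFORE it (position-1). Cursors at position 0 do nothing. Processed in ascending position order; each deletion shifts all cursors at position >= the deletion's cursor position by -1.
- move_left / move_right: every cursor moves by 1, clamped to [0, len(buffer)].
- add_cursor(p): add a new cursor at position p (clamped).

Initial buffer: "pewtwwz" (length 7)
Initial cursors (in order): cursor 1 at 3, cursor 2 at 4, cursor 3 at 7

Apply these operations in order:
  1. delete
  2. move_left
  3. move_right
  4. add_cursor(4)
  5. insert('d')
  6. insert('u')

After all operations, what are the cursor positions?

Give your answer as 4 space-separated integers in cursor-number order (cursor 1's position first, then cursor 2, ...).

Answer: 6 6 12 12

Derivation:
After op 1 (delete): buffer="peww" (len 4), cursors c1@2 c2@2 c3@4, authorship ....
After op 2 (move_left): buffer="peww" (len 4), cursors c1@1 c2@1 c3@3, authorship ....
After op 3 (move_right): buffer="peww" (len 4), cursors c1@2 c2@2 c3@4, authorship ....
After op 4 (add_cursor(4)): buffer="peww" (len 4), cursors c1@2 c2@2 c3@4 c4@4, authorship ....
After op 5 (insert('d')): buffer="peddwwdd" (len 8), cursors c1@4 c2@4 c3@8 c4@8, authorship ..12..34
After op 6 (insert('u')): buffer="pedduuwwdduu" (len 12), cursors c1@6 c2@6 c3@12 c4@12, authorship ..1212..3434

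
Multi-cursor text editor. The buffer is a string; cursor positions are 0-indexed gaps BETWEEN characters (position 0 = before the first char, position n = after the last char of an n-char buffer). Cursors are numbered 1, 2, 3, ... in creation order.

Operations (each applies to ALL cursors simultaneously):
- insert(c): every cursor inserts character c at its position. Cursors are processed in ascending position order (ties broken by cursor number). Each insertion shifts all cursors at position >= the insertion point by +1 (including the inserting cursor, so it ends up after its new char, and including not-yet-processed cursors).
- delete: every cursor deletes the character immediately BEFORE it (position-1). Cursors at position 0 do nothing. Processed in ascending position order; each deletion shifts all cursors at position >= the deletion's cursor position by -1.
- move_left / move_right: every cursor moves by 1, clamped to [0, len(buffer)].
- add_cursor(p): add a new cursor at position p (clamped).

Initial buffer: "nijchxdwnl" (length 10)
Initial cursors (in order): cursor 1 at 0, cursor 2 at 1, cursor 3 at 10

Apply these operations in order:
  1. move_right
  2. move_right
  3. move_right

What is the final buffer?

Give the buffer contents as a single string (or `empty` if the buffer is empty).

Answer: nijchxdwnl

Derivation:
After op 1 (move_right): buffer="nijchxdwnl" (len 10), cursors c1@1 c2@2 c3@10, authorship ..........
After op 2 (move_right): buffer="nijchxdwnl" (len 10), cursors c1@2 c2@3 c3@10, authorship ..........
After op 3 (move_right): buffer="nijchxdwnl" (len 10), cursors c1@3 c2@4 c3@10, authorship ..........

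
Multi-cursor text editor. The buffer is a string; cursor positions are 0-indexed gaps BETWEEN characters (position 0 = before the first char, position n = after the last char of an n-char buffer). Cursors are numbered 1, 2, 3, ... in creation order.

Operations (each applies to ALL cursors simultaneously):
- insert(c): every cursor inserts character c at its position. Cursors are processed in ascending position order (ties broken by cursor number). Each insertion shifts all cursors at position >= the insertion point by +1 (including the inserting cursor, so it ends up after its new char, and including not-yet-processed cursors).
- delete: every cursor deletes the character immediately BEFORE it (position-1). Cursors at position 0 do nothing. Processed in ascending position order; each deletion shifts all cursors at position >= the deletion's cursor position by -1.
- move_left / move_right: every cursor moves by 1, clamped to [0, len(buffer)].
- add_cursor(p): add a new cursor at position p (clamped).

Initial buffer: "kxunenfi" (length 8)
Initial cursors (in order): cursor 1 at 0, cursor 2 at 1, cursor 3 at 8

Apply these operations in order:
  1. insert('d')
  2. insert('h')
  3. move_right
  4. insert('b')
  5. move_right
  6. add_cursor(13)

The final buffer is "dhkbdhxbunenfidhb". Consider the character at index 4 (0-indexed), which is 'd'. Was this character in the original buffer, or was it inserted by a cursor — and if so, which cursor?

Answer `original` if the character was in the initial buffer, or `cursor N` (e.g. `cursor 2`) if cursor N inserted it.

After op 1 (insert('d')): buffer="dkdxunenfid" (len 11), cursors c1@1 c2@3 c3@11, authorship 1.2.......3
After op 2 (insert('h')): buffer="dhkdhxunenfidh" (len 14), cursors c1@2 c2@5 c3@14, authorship 11.22.......33
After op 3 (move_right): buffer="dhkdhxunenfidh" (len 14), cursors c1@3 c2@6 c3@14, authorship 11.22.......33
After op 4 (insert('b')): buffer="dhkbdhxbunenfidhb" (len 17), cursors c1@4 c2@8 c3@17, authorship 11.122.2......333
After op 5 (move_right): buffer="dhkbdhxbunenfidhb" (len 17), cursors c1@5 c2@9 c3@17, authorship 11.122.2......333
After op 6 (add_cursor(13)): buffer="dhkbdhxbunenfidhb" (len 17), cursors c1@5 c2@9 c4@13 c3@17, authorship 11.122.2......333
Authorship (.=original, N=cursor N): 1 1 . 1 2 2 . 2 . . . . . . 3 3 3
Index 4: author = 2

Answer: cursor 2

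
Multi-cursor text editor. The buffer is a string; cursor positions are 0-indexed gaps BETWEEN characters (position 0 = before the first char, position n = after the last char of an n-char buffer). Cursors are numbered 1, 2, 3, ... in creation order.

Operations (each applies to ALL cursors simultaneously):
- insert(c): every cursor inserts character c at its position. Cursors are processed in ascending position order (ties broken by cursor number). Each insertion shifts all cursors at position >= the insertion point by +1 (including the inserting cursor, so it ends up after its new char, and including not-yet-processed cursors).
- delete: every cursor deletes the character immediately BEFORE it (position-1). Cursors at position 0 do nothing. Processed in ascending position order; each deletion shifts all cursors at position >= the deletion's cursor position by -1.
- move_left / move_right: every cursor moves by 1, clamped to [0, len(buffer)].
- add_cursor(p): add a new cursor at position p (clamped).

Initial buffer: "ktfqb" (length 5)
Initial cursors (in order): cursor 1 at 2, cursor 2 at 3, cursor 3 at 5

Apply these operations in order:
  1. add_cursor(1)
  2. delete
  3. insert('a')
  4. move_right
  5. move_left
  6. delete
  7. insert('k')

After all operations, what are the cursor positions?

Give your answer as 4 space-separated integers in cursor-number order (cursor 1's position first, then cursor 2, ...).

Answer: 4 4 4 4

Derivation:
After op 1 (add_cursor(1)): buffer="ktfqb" (len 5), cursors c4@1 c1@2 c2@3 c3@5, authorship .....
After op 2 (delete): buffer="q" (len 1), cursors c1@0 c2@0 c4@0 c3@1, authorship .
After op 3 (insert('a')): buffer="aaaqa" (len 5), cursors c1@3 c2@3 c4@3 c3@5, authorship 124.3
After op 4 (move_right): buffer="aaaqa" (len 5), cursors c1@4 c2@4 c4@4 c3@5, authorship 124.3
After op 5 (move_left): buffer="aaaqa" (len 5), cursors c1@3 c2@3 c4@3 c3@4, authorship 124.3
After op 6 (delete): buffer="a" (len 1), cursors c1@0 c2@0 c3@0 c4@0, authorship 3
After op 7 (insert('k')): buffer="kkkka" (len 5), cursors c1@4 c2@4 c3@4 c4@4, authorship 12343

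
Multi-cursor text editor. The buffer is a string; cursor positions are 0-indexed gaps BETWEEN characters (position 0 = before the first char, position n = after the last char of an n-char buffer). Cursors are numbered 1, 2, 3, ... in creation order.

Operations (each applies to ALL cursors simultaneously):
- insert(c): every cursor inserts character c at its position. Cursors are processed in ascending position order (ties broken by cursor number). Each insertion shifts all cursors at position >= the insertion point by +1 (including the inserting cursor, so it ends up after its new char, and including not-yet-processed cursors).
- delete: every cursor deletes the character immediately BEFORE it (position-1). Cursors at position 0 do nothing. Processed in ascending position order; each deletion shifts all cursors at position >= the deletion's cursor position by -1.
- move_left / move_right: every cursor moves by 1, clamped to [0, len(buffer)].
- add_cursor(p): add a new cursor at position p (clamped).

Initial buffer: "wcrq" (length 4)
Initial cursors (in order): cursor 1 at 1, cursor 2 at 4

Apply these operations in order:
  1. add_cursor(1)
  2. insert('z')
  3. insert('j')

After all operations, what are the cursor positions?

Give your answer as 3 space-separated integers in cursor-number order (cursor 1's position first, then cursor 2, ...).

Answer: 5 10 5

Derivation:
After op 1 (add_cursor(1)): buffer="wcrq" (len 4), cursors c1@1 c3@1 c2@4, authorship ....
After op 2 (insert('z')): buffer="wzzcrqz" (len 7), cursors c1@3 c3@3 c2@7, authorship .13...2
After op 3 (insert('j')): buffer="wzzjjcrqzj" (len 10), cursors c1@5 c3@5 c2@10, authorship .1313...22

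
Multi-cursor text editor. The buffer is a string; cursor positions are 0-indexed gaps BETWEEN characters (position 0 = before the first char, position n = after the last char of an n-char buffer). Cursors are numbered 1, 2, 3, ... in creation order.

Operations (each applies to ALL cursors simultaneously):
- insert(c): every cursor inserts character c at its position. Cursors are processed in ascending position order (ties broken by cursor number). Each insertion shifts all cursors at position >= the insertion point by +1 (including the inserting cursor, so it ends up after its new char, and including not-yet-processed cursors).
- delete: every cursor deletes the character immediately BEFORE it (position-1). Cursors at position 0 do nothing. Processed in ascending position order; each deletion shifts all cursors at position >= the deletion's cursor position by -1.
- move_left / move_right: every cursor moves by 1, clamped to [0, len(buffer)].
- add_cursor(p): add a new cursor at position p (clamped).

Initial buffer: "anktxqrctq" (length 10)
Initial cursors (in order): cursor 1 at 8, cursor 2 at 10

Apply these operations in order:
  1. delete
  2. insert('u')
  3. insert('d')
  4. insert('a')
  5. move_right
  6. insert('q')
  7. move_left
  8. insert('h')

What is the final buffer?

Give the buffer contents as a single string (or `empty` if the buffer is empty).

After op 1 (delete): buffer="anktxqrt" (len 8), cursors c1@7 c2@8, authorship ........
After op 2 (insert('u')): buffer="anktxqrutu" (len 10), cursors c1@8 c2@10, authorship .......1.2
After op 3 (insert('d')): buffer="anktxqrudtud" (len 12), cursors c1@9 c2@12, authorship .......11.22
After op 4 (insert('a')): buffer="anktxqrudatuda" (len 14), cursors c1@10 c2@14, authorship .......111.222
After op 5 (move_right): buffer="anktxqrudatuda" (len 14), cursors c1@11 c2@14, authorship .......111.222
After op 6 (insert('q')): buffer="anktxqrudatqudaq" (len 16), cursors c1@12 c2@16, authorship .......111.12222
After op 7 (move_left): buffer="anktxqrudatqudaq" (len 16), cursors c1@11 c2@15, authorship .......111.12222
After op 8 (insert('h')): buffer="anktxqrudathqudahq" (len 18), cursors c1@12 c2@17, authorship .......111.1122222

Answer: anktxqrudathqudahq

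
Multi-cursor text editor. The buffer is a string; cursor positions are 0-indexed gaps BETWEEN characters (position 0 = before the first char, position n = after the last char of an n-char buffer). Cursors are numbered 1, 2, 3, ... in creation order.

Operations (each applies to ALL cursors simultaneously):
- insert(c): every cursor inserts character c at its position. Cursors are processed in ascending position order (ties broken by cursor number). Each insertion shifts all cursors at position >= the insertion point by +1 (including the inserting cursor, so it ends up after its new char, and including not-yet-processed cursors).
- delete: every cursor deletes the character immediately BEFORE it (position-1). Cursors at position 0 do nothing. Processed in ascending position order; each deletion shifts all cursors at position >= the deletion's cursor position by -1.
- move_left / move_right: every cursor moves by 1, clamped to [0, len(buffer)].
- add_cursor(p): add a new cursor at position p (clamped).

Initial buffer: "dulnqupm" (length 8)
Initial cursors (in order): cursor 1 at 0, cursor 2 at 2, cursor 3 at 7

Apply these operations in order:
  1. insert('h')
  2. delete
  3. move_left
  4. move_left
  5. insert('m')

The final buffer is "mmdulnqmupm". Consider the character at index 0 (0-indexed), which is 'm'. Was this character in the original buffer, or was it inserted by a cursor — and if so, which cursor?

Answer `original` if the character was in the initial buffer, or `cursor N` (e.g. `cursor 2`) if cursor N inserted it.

Answer: cursor 1

Derivation:
After op 1 (insert('h')): buffer="hduhlnquphm" (len 11), cursors c1@1 c2@4 c3@10, authorship 1..2.....3.
After op 2 (delete): buffer="dulnqupm" (len 8), cursors c1@0 c2@2 c3@7, authorship ........
After op 3 (move_left): buffer="dulnqupm" (len 8), cursors c1@0 c2@1 c3@6, authorship ........
After op 4 (move_left): buffer="dulnqupm" (len 8), cursors c1@0 c2@0 c3@5, authorship ........
After op 5 (insert('m')): buffer="mmdulnqmupm" (len 11), cursors c1@2 c2@2 c3@8, authorship 12.....3...
Authorship (.=original, N=cursor N): 1 2 . . . . . 3 . . .
Index 0: author = 1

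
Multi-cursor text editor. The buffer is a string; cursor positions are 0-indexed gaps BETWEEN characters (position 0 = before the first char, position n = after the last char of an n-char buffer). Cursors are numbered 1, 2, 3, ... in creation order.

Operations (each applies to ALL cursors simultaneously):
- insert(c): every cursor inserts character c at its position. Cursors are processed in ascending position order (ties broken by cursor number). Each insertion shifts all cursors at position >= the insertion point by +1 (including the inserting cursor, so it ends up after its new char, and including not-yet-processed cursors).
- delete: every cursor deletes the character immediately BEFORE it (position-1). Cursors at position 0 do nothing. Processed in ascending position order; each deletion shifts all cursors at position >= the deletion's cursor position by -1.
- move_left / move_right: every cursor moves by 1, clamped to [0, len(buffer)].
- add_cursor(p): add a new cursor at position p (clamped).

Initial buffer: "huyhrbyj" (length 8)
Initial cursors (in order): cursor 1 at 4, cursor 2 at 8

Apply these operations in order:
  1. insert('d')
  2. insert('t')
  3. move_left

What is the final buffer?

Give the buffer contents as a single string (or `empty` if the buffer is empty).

Answer: huyhdtrbyjdt

Derivation:
After op 1 (insert('d')): buffer="huyhdrbyjd" (len 10), cursors c1@5 c2@10, authorship ....1....2
After op 2 (insert('t')): buffer="huyhdtrbyjdt" (len 12), cursors c1@6 c2@12, authorship ....11....22
After op 3 (move_left): buffer="huyhdtrbyjdt" (len 12), cursors c1@5 c2@11, authorship ....11....22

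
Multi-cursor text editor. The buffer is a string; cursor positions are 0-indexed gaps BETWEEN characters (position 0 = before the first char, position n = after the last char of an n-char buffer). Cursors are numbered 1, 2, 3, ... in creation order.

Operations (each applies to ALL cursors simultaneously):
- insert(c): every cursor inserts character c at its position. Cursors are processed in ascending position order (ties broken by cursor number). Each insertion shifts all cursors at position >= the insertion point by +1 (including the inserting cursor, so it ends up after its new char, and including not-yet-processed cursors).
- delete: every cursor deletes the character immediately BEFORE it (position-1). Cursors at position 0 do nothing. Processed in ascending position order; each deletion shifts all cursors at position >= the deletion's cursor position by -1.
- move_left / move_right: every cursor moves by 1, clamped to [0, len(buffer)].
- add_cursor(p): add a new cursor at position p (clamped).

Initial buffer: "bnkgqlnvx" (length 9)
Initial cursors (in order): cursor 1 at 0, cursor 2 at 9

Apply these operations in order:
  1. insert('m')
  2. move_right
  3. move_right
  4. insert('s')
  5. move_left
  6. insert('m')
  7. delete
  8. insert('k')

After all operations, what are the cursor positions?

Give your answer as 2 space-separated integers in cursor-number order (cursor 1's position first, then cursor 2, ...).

Answer: 4 14

Derivation:
After op 1 (insert('m')): buffer="mbnkgqlnvxm" (len 11), cursors c1@1 c2@11, authorship 1.........2
After op 2 (move_right): buffer="mbnkgqlnvxm" (len 11), cursors c1@2 c2@11, authorship 1.........2
After op 3 (move_right): buffer="mbnkgqlnvxm" (len 11), cursors c1@3 c2@11, authorship 1.........2
After op 4 (insert('s')): buffer="mbnskgqlnvxms" (len 13), cursors c1@4 c2@13, authorship 1..1.......22
After op 5 (move_left): buffer="mbnskgqlnvxms" (len 13), cursors c1@3 c2@12, authorship 1..1.......22
After op 6 (insert('m')): buffer="mbnmskgqlnvxmms" (len 15), cursors c1@4 c2@14, authorship 1..11.......222
After op 7 (delete): buffer="mbnskgqlnvxms" (len 13), cursors c1@3 c2@12, authorship 1..1.......22
After op 8 (insert('k')): buffer="mbnkskgqlnvxmks" (len 15), cursors c1@4 c2@14, authorship 1..11.......222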